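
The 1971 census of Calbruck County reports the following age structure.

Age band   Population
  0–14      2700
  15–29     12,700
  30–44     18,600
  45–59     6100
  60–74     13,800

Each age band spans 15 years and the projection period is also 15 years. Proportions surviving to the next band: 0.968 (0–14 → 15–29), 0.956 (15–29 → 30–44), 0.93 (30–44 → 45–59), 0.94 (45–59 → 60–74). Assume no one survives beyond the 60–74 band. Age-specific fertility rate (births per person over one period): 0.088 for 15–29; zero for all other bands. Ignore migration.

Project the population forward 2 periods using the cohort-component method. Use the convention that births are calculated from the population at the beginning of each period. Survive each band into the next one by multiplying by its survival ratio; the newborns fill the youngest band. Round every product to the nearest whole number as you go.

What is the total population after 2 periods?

Period 1:
Births: 12700 × 0.088 = 1118
15–29: 2700 × 0.968 = 2614
30–44: 12700 × 0.956 = 12141
45–59: 18600 × 0.93 = 17298
60–74: 6100 × 0.94 = 5734
Population now: 0–14=1118, 15–29=2614, 30–44=12141, 45–59=17298, 60–74=5734
Period 2:
Births: 2614 × 0.088 = 230
15–29: 1118 × 0.968 = 1082
30–44: 2614 × 0.956 = 2499
45–59: 12141 × 0.93 = 11291
60–74: 17298 × 0.94 = 16260
Population now: 0–14=230, 15–29=1082, 30–44=2499, 45–59=11291, 60–74=16260
Total after period 2: 230 + 1082 + 2499 + 11291 + 16260 = 31362

31362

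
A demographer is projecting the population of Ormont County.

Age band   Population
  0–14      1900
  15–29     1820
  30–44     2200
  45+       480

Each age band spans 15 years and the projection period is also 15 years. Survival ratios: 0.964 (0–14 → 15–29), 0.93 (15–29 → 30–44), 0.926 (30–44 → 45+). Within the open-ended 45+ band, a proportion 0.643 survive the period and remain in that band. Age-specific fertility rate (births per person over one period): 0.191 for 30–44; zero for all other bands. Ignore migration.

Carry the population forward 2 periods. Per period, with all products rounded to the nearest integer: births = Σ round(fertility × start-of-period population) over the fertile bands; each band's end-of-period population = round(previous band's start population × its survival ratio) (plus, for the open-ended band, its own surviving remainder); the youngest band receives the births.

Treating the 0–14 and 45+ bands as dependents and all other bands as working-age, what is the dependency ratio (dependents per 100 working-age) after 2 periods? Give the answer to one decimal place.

161.2

Period 1.
Births: 2200 × 0.191 = 420
15–29: 1900 × 0.964 = 1832
30–44: 1820 × 0.93 = 1693
45+: 2200 × 0.926 + 480 × 0.643 = 2037 + 309 = 2346
Giving 420 / 1832 / 1693 / 2346.
Period 2.
Births: 1693 × 0.191 = 323
15–29: 420 × 0.964 = 405
30–44: 1832 × 0.93 = 1704
45+: 1693 × 0.926 + 2346 × 0.643 = 1568 + 1508 = 3076
Giving 323 / 405 / 1704 / 3076.
Dependents (band 0–14 + band 45+) = 323 + 3076 = 3399; working-age = 2109; ratio = 3399/2109 × 100 = 161.2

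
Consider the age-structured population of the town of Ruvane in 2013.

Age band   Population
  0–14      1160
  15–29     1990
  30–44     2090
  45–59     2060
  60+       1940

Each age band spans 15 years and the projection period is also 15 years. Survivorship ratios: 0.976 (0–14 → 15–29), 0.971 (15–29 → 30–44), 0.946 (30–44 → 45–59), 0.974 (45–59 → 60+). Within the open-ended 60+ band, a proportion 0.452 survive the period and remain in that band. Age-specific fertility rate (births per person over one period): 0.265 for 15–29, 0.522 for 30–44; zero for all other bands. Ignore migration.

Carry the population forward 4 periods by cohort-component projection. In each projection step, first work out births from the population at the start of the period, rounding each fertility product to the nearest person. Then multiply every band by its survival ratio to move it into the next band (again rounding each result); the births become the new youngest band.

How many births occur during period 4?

Call the groups 1 to 5, youngest first.
Period 1:
Births: 1990 × 0.265 = 527, 2090 × 0.522 = 1091 ⇒ total 1618
Group 2: 1160 × 0.976 = 1132
Group 3: 1990 × 0.971 = 1932
Group 4: 2090 × 0.946 = 1977
Group 5: 2060 × 0.974 + 1940 × 0.452 = 2006 + 877 = 2883
Giving 1618 / 1132 / 1932 / 1977 / 2883.
Period 2:
Births: 1132 × 0.265 = 300, 1932 × 0.522 = 1009 ⇒ total 1309
Group 2: 1618 × 0.976 = 1579
Group 3: 1132 × 0.971 = 1099
Group 4: 1932 × 0.946 = 1828
Group 5: 1977 × 0.974 + 2883 × 0.452 = 1926 + 1303 = 3229
Giving 1309 / 1579 / 1099 / 1828 / 3229.
Period 3:
Births: 1579 × 0.265 = 418, 1099 × 0.522 = 574 ⇒ total 992
Group 2: 1309 × 0.976 = 1278
Group 3: 1579 × 0.971 = 1533
Group 4: 1099 × 0.946 = 1040
Group 5: 1828 × 0.974 + 3229 × 0.452 = 1780 + 1460 = 3240
Giving 992 / 1278 / 1533 / 1040 / 3240.
Period 4:
Births: 1278 × 0.265 = 339, 1533 × 0.522 = 800 ⇒ total 1139
Group 2: 992 × 0.976 = 968
Group 3: 1278 × 0.971 = 1241
Group 4: 1533 × 0.946 = 1450
Group 5: 1040 × 0.974 + 3240 × 0.452 = 1013 + 1464 = 2477
Giving 1139 / 968 / 1241 / 1450 / 2477.

1139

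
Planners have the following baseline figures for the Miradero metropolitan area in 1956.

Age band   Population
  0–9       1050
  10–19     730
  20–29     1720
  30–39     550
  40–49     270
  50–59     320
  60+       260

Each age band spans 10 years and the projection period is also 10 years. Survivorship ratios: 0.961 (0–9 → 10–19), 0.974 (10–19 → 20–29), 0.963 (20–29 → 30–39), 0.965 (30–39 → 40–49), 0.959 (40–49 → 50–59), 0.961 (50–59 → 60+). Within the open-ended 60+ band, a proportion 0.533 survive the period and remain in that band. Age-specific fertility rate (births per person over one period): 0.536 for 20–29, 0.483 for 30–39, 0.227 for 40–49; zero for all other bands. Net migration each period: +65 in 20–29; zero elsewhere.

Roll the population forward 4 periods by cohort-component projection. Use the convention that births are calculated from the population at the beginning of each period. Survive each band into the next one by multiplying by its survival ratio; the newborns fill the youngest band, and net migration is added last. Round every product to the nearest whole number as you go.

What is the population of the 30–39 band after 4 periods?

Period 1:
Births: 1720 × 0.536 = 922  |  550 × 0.483 = 266  |  270 × 0.227 = 61 — total 1249
10–19: 1050 × 0.961 = 1009
20–29: 730 × 0.974 = 711
30–39: 1720 × 0.963 = 1656
40–49: 550 × 0.965 = 531
50–59: 270 × 0.959 = 259
60+: 320 × 0.961 + 260 × 0.533 = 308 + 139 = 447
Net migration: 20–29 + 65 → 776
→ [1249, 1009, 776, 1656, 531, 259, 447]
Period 2:
Births: 776 × 0.536 = 416  |  1656 × 0.483 = 800  |  531 × 0.227 = 121 — total 1337
10–19: 1249 × 0.961 = 1200
20–29: 1009 × 0.974 = 983
30–39: 776 × 0.963 = 747
40–49: 1656 × 0.965 = 1598
50–59: 531 × 0.959 = 509
60+: 259 × 0.961 + 447 × 0.533 = 249 + 238 = 487
Net migration: 20–29 + 65 → 1048
→ [1337, 1200, 1048, 747, 1598, 509, 487]
Period 3:
Births: 1048 × 0.536 = 562  |  747 × 0.483 = 361  |  1598 × 0.227 = 363 — total 1286
10–19: 1337 × 0.961 = 1285
20–29: 1200 × 0.974 = 1169
30–39: 1048 × 0.963 = 1009
40–49: 747 × 0.965 = 721
50–59: 1598 × 0.959 = 1532
60+: 509 × 0.961 + 487 × 0.533 = 489 + 260 = 749
Net migration: 20–29 + 65 → 1234
→ [1286, 1285, 1234, 1009, 721, 1532, 749]
Period 4:
Births: 1234 × 0.536 = 661  |  1009 × 0.483 = 487  |  721 × 0.227 = 164 — total 1312
10–19: 1286 × 0.961 = 1236
20–29: 1285 × 0.974 = 1252
30–39: 1234 × 0.963 = 1188
40–49: 1009 × 0.965 = 974
50–59: 721 × 0.959 = 691
60+: 1532 × 0.961 + 749 × 0.533 = 1472 + 399 = 1871
Net migration: 20–29 + 65 → 1317
→ [1312, 1236, 1317, 1188, 974, 691, 1871]

1188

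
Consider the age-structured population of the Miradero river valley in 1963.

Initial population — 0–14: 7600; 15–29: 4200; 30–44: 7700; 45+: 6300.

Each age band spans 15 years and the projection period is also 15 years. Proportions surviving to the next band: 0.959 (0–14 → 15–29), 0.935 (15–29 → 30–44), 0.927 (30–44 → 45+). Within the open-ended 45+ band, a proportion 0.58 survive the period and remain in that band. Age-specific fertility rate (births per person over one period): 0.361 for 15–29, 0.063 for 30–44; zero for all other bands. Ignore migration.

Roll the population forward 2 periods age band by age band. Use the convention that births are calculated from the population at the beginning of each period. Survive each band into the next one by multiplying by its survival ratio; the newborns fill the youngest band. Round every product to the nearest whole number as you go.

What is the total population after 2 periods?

After projecting period 1:
Births: 4200 * 0.361 = 1516  |  7700 * 0.063 = 485 ⇒ total 2001
15–29: 7600 * 0.959 = 7288
30–44: 4200 * 0.935 = 3927
45+: 7700 * 0.927 + 6300 * 0.58 = 7138 + 3654 = 10792
End of period: [2001, 7288, 3927, 10792]
After projecting period 2:
Births: 7288 * 0.361 = 2631  |  3927 * 0.063 = 247 ⇒ total 2878
15–29: 2001 * 0.959 = 1919
30–44: 7288 * 0.935 = 6814
45+: 3927 * 0.927 + 10792 * 0.58 = 3640 + 6259 = 9899
End of period: [2878, 1919, 6814, 9899]
Total after period 2: 2878 + 1919 + 6814 + 9899 = 21510

21510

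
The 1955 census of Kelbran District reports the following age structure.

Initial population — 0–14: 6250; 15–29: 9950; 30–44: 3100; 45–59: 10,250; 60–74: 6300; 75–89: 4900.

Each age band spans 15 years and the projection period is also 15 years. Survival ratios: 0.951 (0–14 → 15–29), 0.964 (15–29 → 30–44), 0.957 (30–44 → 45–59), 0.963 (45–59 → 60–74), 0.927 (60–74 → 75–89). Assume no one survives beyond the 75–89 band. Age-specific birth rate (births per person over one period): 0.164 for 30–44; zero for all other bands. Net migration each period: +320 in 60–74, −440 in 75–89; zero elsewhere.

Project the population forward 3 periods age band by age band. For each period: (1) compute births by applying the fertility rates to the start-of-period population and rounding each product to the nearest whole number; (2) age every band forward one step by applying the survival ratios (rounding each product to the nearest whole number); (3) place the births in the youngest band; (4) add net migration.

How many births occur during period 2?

1573

Let band 1 be 0–14 through band 6 = 75–89.
Period 1.
Births: 3100 × 0.164 = 508
Band 2: 6250 × 0.951 = 5944
Band 3: 9950 × 0.964 = 9592
Band 4: 3100 × 0.957 = 2967
Band 5: 10250 × 0.963 = 9871
Band 6: 6300 × 0.927 = 5840
Net migration: Band 5 + 320 → 10191; Band 6 − 440 → 5400
End of period: [508, 5944, 9592, 2967, 10191, 5400]
Period 2.
Births: 9592 × 0.164 = 1573
Band 2: 508 × 0.951 = 483
Band 3: 5944 × 0.964 = 5730
Band 4: 9592 × 0.957 = 9180
Band 5: 2967 × 0.963 = 2857
Band 6: 10191 × 0.927 = 9447
Net migration: Band 5 + 320 → 3177; Band 6 − 440 → 9007
End of period: [1573, 483, 5730, 9180, 3177, 9007]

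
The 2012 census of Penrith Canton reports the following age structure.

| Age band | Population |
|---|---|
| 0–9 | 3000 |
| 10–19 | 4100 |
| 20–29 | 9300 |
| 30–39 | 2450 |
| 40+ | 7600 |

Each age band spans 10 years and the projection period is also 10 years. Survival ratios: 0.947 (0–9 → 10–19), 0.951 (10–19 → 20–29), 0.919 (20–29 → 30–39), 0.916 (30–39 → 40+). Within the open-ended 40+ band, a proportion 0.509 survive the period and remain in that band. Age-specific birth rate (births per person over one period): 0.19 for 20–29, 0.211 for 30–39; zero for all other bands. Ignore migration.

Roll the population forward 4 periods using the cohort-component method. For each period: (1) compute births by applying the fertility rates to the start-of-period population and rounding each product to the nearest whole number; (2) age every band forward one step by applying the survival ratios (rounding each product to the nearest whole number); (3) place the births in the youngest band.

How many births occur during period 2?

Call the bands 1 to 5, youngest first.
After projecting period 1:
Births: 9300 × 0.19 = 1767  |  2450 × 0.211 = 517 ⇒ total 2284
Band 2: 3000 × 0.947 = 2841
Band 3: 4100 × 0.951 = 3899
Band 4: 9300 × 0.919 = 8547
Band 5: 2450 × 0.916 + 7600 × 0.509 = 2244 + 3868 = 6112
Population now: 0–9=2284, 10–19=2841, 20–29=3899, 30–39=8547, 40+=6112
After projecting period 2:
Births: 3899 × 0.19 = 741  |  8547 × 0.211 = 1803 ⇒ total 2544
Band 2: 2284 × 0.947 = 2163
Band 3: 2841 × 0.951 = 2702
Band 4: 3899 × 0.919 = 3583
Band 5: 8547 × 0.916 + 6112 × 0.509 = 7829 + 3111 = 10940
Population now: 0–9=2544, 10–19=2163, 20–29=2702, 30–39=3583, 40+=10940

2544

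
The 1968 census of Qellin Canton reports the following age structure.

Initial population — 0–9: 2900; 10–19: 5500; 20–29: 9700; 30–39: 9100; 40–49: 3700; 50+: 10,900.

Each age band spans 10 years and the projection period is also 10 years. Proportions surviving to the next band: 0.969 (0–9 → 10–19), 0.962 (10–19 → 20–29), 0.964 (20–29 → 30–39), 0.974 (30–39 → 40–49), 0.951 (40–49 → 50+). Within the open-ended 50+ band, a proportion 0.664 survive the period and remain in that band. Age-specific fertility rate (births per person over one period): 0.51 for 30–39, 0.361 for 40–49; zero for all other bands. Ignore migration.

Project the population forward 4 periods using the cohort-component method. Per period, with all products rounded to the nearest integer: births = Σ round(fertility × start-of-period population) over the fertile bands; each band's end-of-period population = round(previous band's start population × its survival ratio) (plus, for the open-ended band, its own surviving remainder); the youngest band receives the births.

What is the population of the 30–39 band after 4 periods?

— Period 1 —
Births: 9100 × 0.51 = 4641, 3700 × 0.361 = 1336 → total 5977
10–19: 2900 × 0.969 = 2810
20–29: 5500 × 0.962 = 5291
30–39: 9700 × 0.964 = 9351
40–49: 9100 × 0.974 = 8863
50+: 3700 × 0.951 + 10900 × 0.664 = 3519 + 7238 = 10757
Population now: 0–9=5977, 10–19=2810, 20–29=5291, 30–39=9351, 40–49=8863, 50+=10757
— Period 2 —
Births: 9351 × 0.51 = 4769, 8863 × 0.361 = 3200 → total 7969
10–19: 5977 × 0.969 = 5792
20–29: 2810 × 0.962 = 2703
30–39: 5291 × 0.964 = 5101
40–49: 9351 × 0.974 = 9108
50+: 8863 × 0.951 + 10757 × 0.664 = 8429 + 7143 = 15572
Population now: 0–9=7969, 10–19=5792, 20–29=2703, 30–39=5101, 40–49=9108, 50+=15572
— Period 3 —
Births: 5101 × 0.51 = 2602, 9108 × 0.361 = 3288 → total 5890
10–19: 7969 × 0.969 = 7722
20–29: 5792 × 0.962 = 5572
30–39: 2703 × 0.964 = 2606
40–49: 5101 × 0.974 = 4968
50+: 9108 × 0.951 + 15572 × 0.664 = 8662 + 10340 = 19002
Population now: 0–9=5890, 10–19=7722, 20–29=5572, 30–39=2606, 40–49=4968, 50+=19002
— Period 4 —
Births: 2606 × 0.51 = 1329, 4968 × 0.361 = 1793 → total 3122
10–19: 5890 × 0.969 = 5707
20–29: 7722 × 0.962 = 7429
30–39: 5572 × 0.964 = 5371
40–49: 2606 × 0.974 = 2538
50+: 4968 × 0.951 + 19002 × 0.664 = 4725 + 12617 = 17342
Population now: 0–9=3122, 10–19=5707, 20–29=7429, 30–39=5371, 40–49=2538, 50+=17342

5371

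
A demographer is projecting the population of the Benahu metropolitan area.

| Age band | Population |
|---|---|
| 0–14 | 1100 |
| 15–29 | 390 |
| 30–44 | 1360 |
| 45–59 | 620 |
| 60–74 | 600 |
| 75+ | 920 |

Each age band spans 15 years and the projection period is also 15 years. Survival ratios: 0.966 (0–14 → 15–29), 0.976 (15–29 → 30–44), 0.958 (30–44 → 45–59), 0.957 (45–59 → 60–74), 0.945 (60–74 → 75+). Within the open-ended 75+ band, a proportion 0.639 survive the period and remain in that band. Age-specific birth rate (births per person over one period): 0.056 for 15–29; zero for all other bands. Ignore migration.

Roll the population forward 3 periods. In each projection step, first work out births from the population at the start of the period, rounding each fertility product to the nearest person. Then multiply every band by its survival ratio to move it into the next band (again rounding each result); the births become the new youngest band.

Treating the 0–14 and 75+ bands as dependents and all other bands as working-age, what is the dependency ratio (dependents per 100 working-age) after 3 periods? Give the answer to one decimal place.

141.4

— Period 1 —
Births: 390 × 0.056 = 22
15–29: 1100 × 0.966 = 1063
30–44: 390 × 0.976 = 381
45–59: 1360 × 0.958 = 1303
60–74: 620 × 0.957 = 593
75+: 600 × 0.945 + 920 × 0.639 = 567 + 588 = 1155
Population now: 0–14=22, 15–29=1063, 30–44=381, 45–59=1303, 60–74=593, 75+=1155
— Period 2 —
Births: 1063 × 0.056 = 60
15–29: 22 × 0.966 = 21
30–44: 1063 × 0.976 = 1037
45–59: 381 × 0.958 = 365
60–74: 1303 × 0.957 = 1247
75+: 593 × 0.945 + 1155 × 0.639 = 560 + 738 = 1298
Population now: 0–14=60, 15–29=21, 30–44=1037, 45–59=365, 60–74=1247, 75+=1298
— Period 3 —
Births: 21 × 0.056 = 1
15–29: 60 × 0.966 = 58
30–44: 21 × 0.976 = 20
45–59: 1037 × 0.958 = 993
60–74: 365 × 0.957 = 349
75+: 1247 × 0.945 + 1298 × 0.639 = 1178 + 829 = 2007
Population now: 0–14=1, 15–29=58, 30–44=20, 45–59=993, 60–74=349, 75+=2007
Dependents (band 0–14 + band 75+) = 1 + 2007 = 2008; working-age = 1420; ratio = 2008/1420 × 100 = 141.4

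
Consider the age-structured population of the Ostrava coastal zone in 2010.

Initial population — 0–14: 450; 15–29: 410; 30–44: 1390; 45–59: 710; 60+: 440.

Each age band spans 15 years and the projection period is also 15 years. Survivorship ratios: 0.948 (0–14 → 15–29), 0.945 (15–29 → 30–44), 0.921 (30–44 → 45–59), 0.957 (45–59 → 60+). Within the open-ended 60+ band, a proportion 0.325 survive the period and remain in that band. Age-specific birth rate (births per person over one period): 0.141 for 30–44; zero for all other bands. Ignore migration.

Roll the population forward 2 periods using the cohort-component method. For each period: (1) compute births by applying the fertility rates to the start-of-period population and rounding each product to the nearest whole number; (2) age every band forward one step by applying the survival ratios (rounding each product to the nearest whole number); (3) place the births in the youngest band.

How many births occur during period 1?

(Groups numbered youngest = 1 to oldest = 5.)
After projecting period 1:
Births: 1390 × 0.141 = 196
Group 2: 450 × 0.948 = 427
Group 3: 410 × 0.945 = 387
Group 4: 1390 × 0.921 = 1280
Group 5: 710 × 0.957 + 440 × 0.325 = 679 + 143 = 822
Population now: 0–14=196, 15–29=427, 30–44=387, 45–59=1280, 60+=822

196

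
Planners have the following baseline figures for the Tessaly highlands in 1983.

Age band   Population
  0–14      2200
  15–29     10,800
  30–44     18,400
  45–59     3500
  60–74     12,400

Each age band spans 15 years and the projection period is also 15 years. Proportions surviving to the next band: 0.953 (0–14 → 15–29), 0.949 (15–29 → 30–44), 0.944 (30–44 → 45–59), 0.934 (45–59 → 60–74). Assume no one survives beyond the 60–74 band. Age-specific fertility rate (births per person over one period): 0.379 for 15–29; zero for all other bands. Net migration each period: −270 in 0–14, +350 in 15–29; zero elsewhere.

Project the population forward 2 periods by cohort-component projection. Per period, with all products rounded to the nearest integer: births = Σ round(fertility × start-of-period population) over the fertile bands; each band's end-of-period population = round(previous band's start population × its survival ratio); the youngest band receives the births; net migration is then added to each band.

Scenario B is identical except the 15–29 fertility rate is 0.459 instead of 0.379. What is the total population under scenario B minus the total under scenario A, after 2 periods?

1020

— Period 1 —
Births: 10800 × 0.379 = 4093
15–29: 2200 × 0.953 = 2097
30–44: 10800 × 0.949 = 10249
45–59: 18400 × 0.944 = 17370
60–74: 3500 × 0.934 = 3269
Net migration: 0–14 − 270 → 3823; 15–29 + 350 → 2447
→ [3823, 2447, 10249, 17370, 3269]
— Period 2 —
Births: 2447 × 0.379 = 927
15–29: 3823 × 0.953 = 3643
30–44: 2447 × 0.949 = 2322
45–59: 10249 × 0.944 = 9675
60–74: 17370 × 0.934 = 16224
Net migration: 0–14 − 270 → 657; 15–29 + 350 → 3993
→ [657, 3993, 2322, 9675, 16224]
Scenario A total after 2 periods: 32871
Scenario B projection —
— Period 1 —
Births: 10800 × 0.459 = 4957
15–29: 2200 × 0.953 = 2097
30–44: 10800 × 0.949 = 10249
45–59: 18400 × 0.944 = 17370
60–74: 3500 × 0.934 = 3269
Net migration: 0–14 − 270 → 4687; 15–29 + 350 → 2447
→ [4687, 2447, 10249, 17370, 3269]
— Period 2 —
Births: 2447 × 0.459 = 1123
15–29: 4687 × 0.953 = 4467
30–44: 2447 × 0.949 = 2322
45–59: 10249 × 0.944 = 9675
60–74: 17370 × 0.934 = 16224
Net migration: 0–14 − 270 → 853; 15–29 + 350 → 4817
→ [853, 4817, 2322, 9675, 16224]
Scenario B total after 2 periods: 33891
Difference B − A = 33891 − 32871 = 1020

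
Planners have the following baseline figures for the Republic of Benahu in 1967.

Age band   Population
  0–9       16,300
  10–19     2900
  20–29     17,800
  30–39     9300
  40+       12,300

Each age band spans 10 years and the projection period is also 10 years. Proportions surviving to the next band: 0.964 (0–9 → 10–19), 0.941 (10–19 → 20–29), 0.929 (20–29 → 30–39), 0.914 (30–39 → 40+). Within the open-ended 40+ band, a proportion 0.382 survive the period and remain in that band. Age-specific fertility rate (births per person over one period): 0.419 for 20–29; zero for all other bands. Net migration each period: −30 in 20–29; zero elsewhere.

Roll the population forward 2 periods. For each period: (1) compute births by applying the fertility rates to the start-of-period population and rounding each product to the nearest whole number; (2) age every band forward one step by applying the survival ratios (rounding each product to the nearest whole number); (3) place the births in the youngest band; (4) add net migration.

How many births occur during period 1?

After projecting period 1:
Births: 17800 * 0.419 = 7458
10–19: 16300 * 0.964 = 15713
20–29: 2900 * 0.941 = 2729
30–39: 17800 * 0.929 = 16536
40+: 9300 * 0.914 + 12300 * 0.382 = 8500 + 4699 = 13199
Net migration: 20–29 − 30 → 2699
Giving 7458 / 15713 / 2699 / 16536 / 13199.

7458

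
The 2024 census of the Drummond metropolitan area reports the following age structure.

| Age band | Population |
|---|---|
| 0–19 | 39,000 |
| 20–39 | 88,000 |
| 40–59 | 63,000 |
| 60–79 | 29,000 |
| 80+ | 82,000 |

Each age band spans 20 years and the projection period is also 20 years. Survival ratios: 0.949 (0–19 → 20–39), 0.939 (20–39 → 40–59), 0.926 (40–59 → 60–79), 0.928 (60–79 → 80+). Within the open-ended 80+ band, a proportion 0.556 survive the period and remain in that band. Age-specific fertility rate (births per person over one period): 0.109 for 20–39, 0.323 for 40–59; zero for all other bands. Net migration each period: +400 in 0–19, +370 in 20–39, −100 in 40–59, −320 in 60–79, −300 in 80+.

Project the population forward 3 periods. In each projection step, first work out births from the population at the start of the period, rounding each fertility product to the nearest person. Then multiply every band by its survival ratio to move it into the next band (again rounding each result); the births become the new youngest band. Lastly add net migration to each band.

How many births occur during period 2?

Call the bands 1 to 5, youngest first.
[period 1]
Births: 88000 × 0.109 = 9592 ; 63000 × 0.323 = 20349 → 29941
Band 2: 39000 × 0.949 = 37011
Band 3: 88000 × 0.939 = 82632
Band 4: 63000 × 0.926 = 58338
Band 5: 29000 × 0.928 + 82000 × 0.556 = 26912 + 45592 = 72504
Net migration: Band 1 + 400 → 30341; Band 2 + 370 → 37381; Band 3 − 100 → 82532; Band 4 − 320 → 58018; Band 5 − 300 → 72204
→ [30341, 37381, 82532, 58018, 72204]
[period 2]
Births: 37381 × 0.109 = 4075 ; 82532 × 0.323 = 26658 → 30733
Band 2: 30341 × 0.949 = 28794
Band 3: 37381 × 0.939 = 35101
Band 4: 82532 × 0.926 = 76425
Band 5: 58018 × 0.928 + 72204 × 0.556 = 53841 + 40145 = 93986
Net migration: Band 1 + 400 → 31133; Band 2 + 370 → 29164; Band 3 − 100 → 35001; Band 4 − 320 → 76105; Band 5 − 300 → 93686
→ [31133, 29164, 35001, 76105, 93686]

30733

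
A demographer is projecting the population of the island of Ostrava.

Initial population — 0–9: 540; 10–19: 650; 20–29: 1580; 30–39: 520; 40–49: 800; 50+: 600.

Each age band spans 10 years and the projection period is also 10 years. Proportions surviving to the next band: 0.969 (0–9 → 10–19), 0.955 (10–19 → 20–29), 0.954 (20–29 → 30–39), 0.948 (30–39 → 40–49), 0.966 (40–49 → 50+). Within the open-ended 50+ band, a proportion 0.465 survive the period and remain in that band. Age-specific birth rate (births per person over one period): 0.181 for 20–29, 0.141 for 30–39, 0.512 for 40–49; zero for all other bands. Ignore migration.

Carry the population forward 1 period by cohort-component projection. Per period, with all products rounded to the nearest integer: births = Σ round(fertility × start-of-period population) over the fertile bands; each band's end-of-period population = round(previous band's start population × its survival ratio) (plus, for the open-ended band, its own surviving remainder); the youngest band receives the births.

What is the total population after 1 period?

Period 1:
Births: 1580 × 0.181 = 286, 520 × 0.141 = 73, 800 × 0.512 = 410 → total 769
10–19: 540 × 0.969 = 523
20–29: 650 × 0.955 = 621
30–39: 1580 × 0.954 = 1507
40–49: 520 × 0.948 = 493
50+: 800 × 0.966 + 600 × 0.465 = 773 + 279 = 1052
→ [769, 523, 621, 1507, 493, 1052]
Total after period 1: 769 + 523 + 621 + 1507 + 493 + 1052 = 4965

4965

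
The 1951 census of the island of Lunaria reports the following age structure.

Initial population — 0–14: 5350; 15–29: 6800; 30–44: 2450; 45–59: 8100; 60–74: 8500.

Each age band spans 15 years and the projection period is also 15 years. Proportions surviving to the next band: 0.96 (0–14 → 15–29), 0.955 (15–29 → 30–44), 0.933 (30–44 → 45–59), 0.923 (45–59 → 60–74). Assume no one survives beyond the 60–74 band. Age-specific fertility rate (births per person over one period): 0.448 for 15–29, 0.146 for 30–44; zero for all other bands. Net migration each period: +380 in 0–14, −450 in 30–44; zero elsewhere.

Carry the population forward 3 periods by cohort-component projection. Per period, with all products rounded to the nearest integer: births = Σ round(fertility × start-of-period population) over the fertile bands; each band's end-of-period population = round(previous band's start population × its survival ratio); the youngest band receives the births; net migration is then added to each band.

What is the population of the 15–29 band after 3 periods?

3420

(Bands numbered youngest = 1 to oldest = 5.)
Period 1.
Births: 6800 × 0.448 = 3046 ; 2450 × 0.146 = 358 → 3404
Band 2: 5350 × 0.96 = 5136
Band 3: 6800 × 0.955 = 6494
Band 4: 2450 × 0.933 = 2286
Band 5: 8100 × 0.923 = 7476
Net migration: Band 1 + 380 → 3784; Band 3 − 450 → 6044
Giving 3784 / 5136 / 6044 / 2286 / 7476.
Period 2.
Births: 5136 × 0.448 = 2301 ; 6044 × 0.146 = 882 → 3183
Band 2: 3784 × 0.96 = 3633
Band 3: 5136 × 0.955 = 4905
Band 4: 6044 × 0.933 = 5639
Band 5: 2286 × 0.923 = 2110
Net migration: Band 1 + 380 → 3563; Band 3 − 450 → 4455
Giving 3563 / 3633 / 4455 / 5639 / 2110.
Period 3.
Births: 3633 × 0.448 = 1628 ; 4455 × 0.146 = 650 → 2278
Band 2: 3563 × 0.96 = 3420
Band 3: 3633 × 0.955 = 3470
Band 4: 4455 × 0.933 = 4157
Band 5: 5639 × 0.923 = 5205
Net migration: Band 1 + 380 → 2658; Band 3 − 450 → 3020
Giving 2658 / 3420 / 3020 / 4157 / 5205.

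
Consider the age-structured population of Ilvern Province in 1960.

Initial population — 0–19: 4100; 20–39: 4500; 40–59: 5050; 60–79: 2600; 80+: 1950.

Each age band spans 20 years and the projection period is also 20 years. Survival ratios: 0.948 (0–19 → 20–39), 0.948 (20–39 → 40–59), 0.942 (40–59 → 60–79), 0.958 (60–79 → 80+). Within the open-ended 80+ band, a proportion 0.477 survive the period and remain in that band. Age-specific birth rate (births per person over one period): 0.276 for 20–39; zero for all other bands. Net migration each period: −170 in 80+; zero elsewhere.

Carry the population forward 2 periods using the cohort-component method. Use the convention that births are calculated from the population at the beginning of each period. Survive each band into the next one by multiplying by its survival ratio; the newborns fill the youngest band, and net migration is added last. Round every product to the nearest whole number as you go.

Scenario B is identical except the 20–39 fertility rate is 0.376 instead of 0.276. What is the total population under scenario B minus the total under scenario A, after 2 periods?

816

Numbering the groups 1..5 from youngest to oldest:
Period 1:
Births: 4500 × 0.276 = 1242
Group 2: 4100 × 0.948 = 3887
Group 3: 4500 × 0.948 = 4266
Group 4: 5050 × 0.942 = 4757
Group 5: 2600 × 0.958 + 1950 × 0.477 = 2491 + 930 = 3421
Net migration: Group 5 − 170 → 3251
→ [1242, 3887, 4266, 4757, 3251]
Period 2:
Births: 3887 × 0.276 = 1073
Group 2: 1242 × 0.948 = 1177
Group 3: 3887 × 0.948 = 3685
Group 4: 4266 × 0.942 = 4019
Group 5: 4757 × 0.958 + 3251 × 0.477 = 4557 + 1551 = 6108
Net migration: Group 5 − 170 → 5938
→ [1073, 1177, 3685, 4019, 5938]
Scenario A total after 2 periods: 15892
Scenario B projection —
Period 1:
Births: 4500 × 0.376 = 1692
Group 2: 4100 × 0.948 = 3887
Group 3: 4500 × 0.948 = 4266
Group 4: 5050 × 0.942 = 4757
Group 5: 2600 × 0.958 + 1950 × 0.477 = 2491 + 930 = 3421
Net migration: Group 5 − 170 → 3251
→ [1692, 3887, 4266, 4757, 3251]
Period 2:
Births: 3887 × 0.376 = 1462
Group 2: 1692 × 0.948 = 1604
Group 3: 3887 × 0.948 = 3685
Group 4: 4266 × 0.942 = 4019
Group 5: 4757 × 0.958 + 3251 × 0.477 = 4557 + 1551 = 6108
Net migration: Group 5 − 170 → 5938
→ [1462, 1604, 3685, 4019, 5938]
Scenario B total after 2 periods: 16708
Difference B − A = 16708 − 15892 = 816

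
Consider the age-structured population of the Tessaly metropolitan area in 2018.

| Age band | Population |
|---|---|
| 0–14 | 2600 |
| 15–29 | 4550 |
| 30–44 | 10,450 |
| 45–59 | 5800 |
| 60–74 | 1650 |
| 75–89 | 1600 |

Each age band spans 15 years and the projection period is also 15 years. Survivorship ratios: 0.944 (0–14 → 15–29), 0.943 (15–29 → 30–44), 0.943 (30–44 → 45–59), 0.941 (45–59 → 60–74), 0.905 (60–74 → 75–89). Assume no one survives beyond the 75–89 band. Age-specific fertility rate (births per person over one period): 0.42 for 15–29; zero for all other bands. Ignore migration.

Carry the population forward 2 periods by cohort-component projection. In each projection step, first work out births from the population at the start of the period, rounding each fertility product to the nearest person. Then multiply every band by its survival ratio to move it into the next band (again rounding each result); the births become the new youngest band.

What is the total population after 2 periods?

23407

Let group 1 be 0–14 through group 6 = 75–89.
After projecting period 1:
Births: 4550 × 0.42 = 1911
Group 2: 2600 × 0.944 = 2454
Group 3: 4550 × 0.943 = 4291
Group 4: 10450 × 0.943 = 9854
Group 5: 5800 × 0.941 = 5458
Group 6: 1650 × 0.905 = 1493
Population now: 0–14=1911, 15–29=2454, 30–44=4291, 45–59=9854, 60–74=5458, 75–89=1493
After projecting period 2:
Births: 2454 × 0.42 = 1031
Group 2: 1911 × 0.944 = 1804
Group 3: 2454 × 0.943 = 2314
Group 4: 4291 × 0.943 = 4046
Group 5: 9854 × 0.941 = 9273
Group 6: 5458 × 0.905 = 4939
Population now: 0–14=1031, 15–29=1804, 30–44=2314, 45–59=4046, 60–74=9273, 75–89=4939
Total after period 2: 1031 + 1804 + 2314 + 4046 + 9273 + 4939 = 23407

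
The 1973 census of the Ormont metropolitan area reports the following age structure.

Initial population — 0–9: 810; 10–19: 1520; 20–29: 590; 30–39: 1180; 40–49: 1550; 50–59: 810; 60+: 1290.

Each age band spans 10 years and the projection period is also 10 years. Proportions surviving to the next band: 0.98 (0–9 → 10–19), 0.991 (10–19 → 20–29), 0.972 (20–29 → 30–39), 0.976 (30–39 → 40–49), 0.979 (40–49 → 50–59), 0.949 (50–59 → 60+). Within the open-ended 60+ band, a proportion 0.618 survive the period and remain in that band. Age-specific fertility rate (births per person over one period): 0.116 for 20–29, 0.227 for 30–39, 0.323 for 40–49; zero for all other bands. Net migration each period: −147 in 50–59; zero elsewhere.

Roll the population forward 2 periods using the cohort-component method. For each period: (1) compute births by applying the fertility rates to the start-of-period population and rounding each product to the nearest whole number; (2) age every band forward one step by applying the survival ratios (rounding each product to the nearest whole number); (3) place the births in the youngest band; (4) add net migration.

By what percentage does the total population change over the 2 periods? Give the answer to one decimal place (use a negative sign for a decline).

Call the groups 1 to 7, youngest first.
Period 1.
Births: 590 * 0.116 = 68 ; 1180 * 0.227 = 268 ; 1550 * 0.323 = 501 → total 837
Group 2: 810 * 0.98 = 794
Group 3: 1520 * 0.991 = 1506
Group 4: 590 * 0.972 = 573
Group 5: 1180 * 0.976 = 1152
Group 6: 1550 * 0.979 = 1517
Group 7: 810 * 0.949 + 1290 * 0.618 = 769 + 797 = 1566
Net migration: Group 6 − 147 → 1370
End of period: [837, 794, 1506, 573, 1152, 1370, 1566]
Period 2.
Births: 1506 * 0.116 = 175 ; 573 * 0.227 = 130 ; 1152 * 0.323 = 372 → total 677
Group 2: 837 * 0.98 = 820
Group 3: 794 * 0.991 = 787
Group 4: 1506 * 0.972 = 1464
Group 5: 573 * 0.976 = 559
Group 6: 1152 * 0.979 = 1128
Group 7: 1370 * 0.949 + 1566 * 0.618 = 1300 + 968 = 2268
Net migration: Group 6 − 147 → 981
End of period: [677, 820, 787, 1464, 559, 981, 2268]
Total: 7750 → 7556; change = -194; percentage change = -2.5%

-2.5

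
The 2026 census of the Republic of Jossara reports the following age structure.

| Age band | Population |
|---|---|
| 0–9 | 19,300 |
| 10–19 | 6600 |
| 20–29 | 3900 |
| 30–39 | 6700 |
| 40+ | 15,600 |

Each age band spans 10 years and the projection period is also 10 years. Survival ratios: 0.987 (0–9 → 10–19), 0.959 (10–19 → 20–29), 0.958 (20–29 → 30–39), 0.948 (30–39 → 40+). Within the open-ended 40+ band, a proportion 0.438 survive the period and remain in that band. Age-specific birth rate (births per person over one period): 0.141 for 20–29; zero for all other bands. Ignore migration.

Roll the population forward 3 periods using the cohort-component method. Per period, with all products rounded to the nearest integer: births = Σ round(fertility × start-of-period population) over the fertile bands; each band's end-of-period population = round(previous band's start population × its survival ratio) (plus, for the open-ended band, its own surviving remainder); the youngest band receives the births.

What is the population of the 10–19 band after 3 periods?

Period 1:
Births: 3900 × 0.141 = 550
10–19: 19300 × 0.987 = 19049
20–29: 6600 × 0.959 = 6329
30–39: 3900 × 0.958 = 3736
40+: 6700 × 0.948 + 15600 × 0.438 = 6352 + 6833 = 13185
Population now: 0–9=550, 10–19=19049, 20–29=6329, 30–39=3736, 40+=13185
Period 2:
Births: 6329 × 0.141 = 892
10–19: 550 × 0.987 = 543
20–29: 19049 × 0.959 = 18268
30–39: 6329 × 0.958 = 6063
40+: 3736 × 0.948 + 13185 × 0.438 = 3542 + 5775 = 9317
Population now: 0–9=892, 10–19=543, 20–29=18268, 30–39=6063, 40+=9317
Period 3:
Births: 18268 × 0.141 = 2576
10–19: 892 × 0.987 = 880
20–29: 543 × 0.959 = 521
30–39: 18268 × 0.958 = 17501
40+: 6063 × 0.948 + 9317 × 0.438 = 5748 + 4081 = 9829
Population now: 0–9=2576, 10–19=880, 20–29=521, 30–39=17501, 40+=9829

880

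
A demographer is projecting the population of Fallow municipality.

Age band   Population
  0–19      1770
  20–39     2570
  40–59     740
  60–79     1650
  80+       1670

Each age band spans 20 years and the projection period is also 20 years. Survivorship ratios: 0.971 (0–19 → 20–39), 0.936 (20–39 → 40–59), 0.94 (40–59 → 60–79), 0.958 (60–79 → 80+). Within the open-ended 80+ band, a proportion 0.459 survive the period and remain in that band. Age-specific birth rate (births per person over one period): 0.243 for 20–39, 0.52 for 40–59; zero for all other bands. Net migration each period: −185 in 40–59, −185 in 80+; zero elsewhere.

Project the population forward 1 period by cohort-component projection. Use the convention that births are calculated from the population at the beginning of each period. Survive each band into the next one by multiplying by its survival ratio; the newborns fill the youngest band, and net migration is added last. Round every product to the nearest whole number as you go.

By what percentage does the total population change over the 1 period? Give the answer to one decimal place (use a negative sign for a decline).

-7.0

— Period 1 —
Births: 2570 * 0.243 = 625  |  740 * 0.52 = 385 — total 1010
20–39: 1770 * 0.971 = 1719
40–59: 2570 * 0.936 = 2406
60–79: 740 * 0.94 = 696
80+: 1650 * 0.958 + 1670 * 0.459 = 1581 + 767 = 2348
Net migration: 40–59 − 185 → 2221; 80+ − 185 → 2163
Giving 1010 / 1719 / 2221 / 696 / 2163.
Total: 8400 → 7809; change = -591; percentage change = -7.0%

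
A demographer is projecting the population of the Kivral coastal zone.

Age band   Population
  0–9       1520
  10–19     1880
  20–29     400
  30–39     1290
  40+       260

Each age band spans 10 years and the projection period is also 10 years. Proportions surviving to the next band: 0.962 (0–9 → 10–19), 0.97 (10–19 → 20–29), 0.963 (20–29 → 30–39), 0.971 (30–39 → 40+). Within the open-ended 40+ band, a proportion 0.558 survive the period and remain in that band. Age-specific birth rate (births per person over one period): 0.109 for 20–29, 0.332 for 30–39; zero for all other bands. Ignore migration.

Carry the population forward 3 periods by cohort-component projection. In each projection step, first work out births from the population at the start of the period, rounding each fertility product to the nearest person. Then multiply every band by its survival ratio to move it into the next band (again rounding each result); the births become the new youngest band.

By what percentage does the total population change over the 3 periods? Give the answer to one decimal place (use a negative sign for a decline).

Period 1.
Births: 400 × 0.109 = 44, 1290 × 0.332 = 428 → 472
10–19: 1520 × 0.962 = 1462
20–29: 1880 × 0.97 = 1824
30–39: 400 × 0.963 = 385
40+: 1290 × 0.971 + 260 × 0.558 = 1253 + 145 = 1398
Population now: 0–9=472, 10–19=1462, 20–29=1824, 30–39=385, 40+=1398
Period 2.
Births: 1824 × 0.109 = 199, 385 × 0.332 = 128 → 327
10–19: 472 × 0.962 = 454
20–29: 1462 × 0.97 = 1418
30–39: 1824 × 0.963 = 1757
40+: 385 × 0.971 + 1398 × 0.558 = 374 + 780 = 1154
Population now: 0–9=327, 10–19=454, 20–29=1418, 30–39=1757, 40+=1154
Period 3.
Births: 1418 × 0.109 = 155, 1757 × 0.332 = 583 → 738
10–19: 327 × 0.962 = 315
20–29: 454 × 0.97 = 440
30–39: 1418 × 0.963 = 1366
40+: 1757 × 0.971 + 1154 × 0.558 = 1706 + 644 = 2350
Population now: 0–9=738, 10–19=315, 20–29=440, 30–39=1366, 40+=2350
Total: 5350 → 5209; change = -141; percentage change = -2.6%

-2.6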